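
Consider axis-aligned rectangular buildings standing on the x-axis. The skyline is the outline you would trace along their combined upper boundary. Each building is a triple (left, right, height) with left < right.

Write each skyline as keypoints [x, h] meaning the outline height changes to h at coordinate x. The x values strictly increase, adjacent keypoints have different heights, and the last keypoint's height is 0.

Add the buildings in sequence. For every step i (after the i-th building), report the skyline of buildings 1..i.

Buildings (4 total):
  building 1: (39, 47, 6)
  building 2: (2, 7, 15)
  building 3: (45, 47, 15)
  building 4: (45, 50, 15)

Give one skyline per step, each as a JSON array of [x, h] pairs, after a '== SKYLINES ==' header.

== SKYLINES ==
[[39,6],[47,0]]
[[2,15],[7,0],[39,6],[47,0]]
[[2,15],[7,0],[39,6],[45,15],[47,0]]
[[2,15],[7,0],[39,6],[45,15],[50,0]]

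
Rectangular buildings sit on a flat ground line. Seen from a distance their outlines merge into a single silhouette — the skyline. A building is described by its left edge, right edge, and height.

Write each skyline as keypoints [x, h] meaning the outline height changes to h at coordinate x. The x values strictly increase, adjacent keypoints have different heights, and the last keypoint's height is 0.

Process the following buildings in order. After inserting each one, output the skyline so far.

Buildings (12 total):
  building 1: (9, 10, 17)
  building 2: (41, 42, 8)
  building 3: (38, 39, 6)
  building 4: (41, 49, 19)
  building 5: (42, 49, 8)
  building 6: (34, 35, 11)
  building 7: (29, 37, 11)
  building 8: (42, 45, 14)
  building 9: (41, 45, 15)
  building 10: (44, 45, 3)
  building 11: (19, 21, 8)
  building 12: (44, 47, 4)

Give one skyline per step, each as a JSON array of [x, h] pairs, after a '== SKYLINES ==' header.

== SKYLINES ==
[[9,17],[10,0]]
[[9,17],[10,0],[41,8],[42,0]]
[[9,17],[10,0],[38,6],[39,0],[41,8],[42,0]]
[[9,17],[10,0],[38,6],[39,0],[41,19],[49,0]]
[[9,17],[10,0],[38,6],[39,0],[41,19],[49,0]]
[[9,17],[10,0],[34,11],[35,0],[38,6],[39,0],[41,19],[49,0]]
[[9,17],[10,0],[29,11],[37,0],[38,6],[39,0],[41,19],[49,0]]
[[9,17],[10,0],[29,11],[37,0],[38,6],[39,0],[41,19],[49,0]]
[[9,17],[10,0],[29,11],[37,0],[38,6],[39,0],[41,19],[49,0]]
[[9,17],[10,0],[29,11],[37,0],[38,6],[39,0],[41,19],[49,0]]
[[9,17],[10,0],[19,8],[21,0],[29,11],[37,0],[38,6],[39,0],[41,19],[49,0]]
[[9,17],[10,0],[19,8],[21,0],[29,11],[37,0],[38,6],[39,0],[41,19],[49,0]]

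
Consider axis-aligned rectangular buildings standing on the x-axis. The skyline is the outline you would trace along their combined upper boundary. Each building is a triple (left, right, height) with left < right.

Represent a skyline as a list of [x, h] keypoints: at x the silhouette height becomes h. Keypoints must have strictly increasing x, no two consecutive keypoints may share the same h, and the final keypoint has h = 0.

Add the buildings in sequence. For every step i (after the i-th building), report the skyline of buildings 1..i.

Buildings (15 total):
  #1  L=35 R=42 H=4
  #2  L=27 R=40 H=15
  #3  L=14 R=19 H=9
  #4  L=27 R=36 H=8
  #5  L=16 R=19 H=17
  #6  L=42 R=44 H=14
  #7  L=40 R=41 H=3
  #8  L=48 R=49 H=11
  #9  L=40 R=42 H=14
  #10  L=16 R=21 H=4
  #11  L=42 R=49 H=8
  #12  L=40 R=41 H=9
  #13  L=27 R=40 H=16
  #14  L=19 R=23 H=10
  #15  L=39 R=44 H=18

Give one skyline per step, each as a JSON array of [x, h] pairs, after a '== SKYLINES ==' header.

== SKYLINES ==
[[35,4],[42,0]]
[[27,15],[40,4],[42,0]]
[[14,9],[19,0],[27,15],[40,4],[42,0]]
[[14,9],[19,0],[27,15],[40,4],[42,0]]
[[14,9],[16,17],[19,0],[27,15],[40,4],[42,0]]
[[14,9],[16,17],[19,0],[27,15],[40,4],[42,14],[44,0]]
[[14,9],[16,17],[19,0],[27,15],[40,4],[42,14],[44,0]]
[[14,9],[16,17],[19,0],[27,15],[40,4],[42,14],[44,0],[48,11],[49,0]]
[[14,9],[16,17],[19,0],[27,15],[40,14],[44,0],[48,11],[49,0]]
[[14,9],[16,17],[19,4],[21,0],[27,15],[40,14],[44,0],[48,11],[49,0]]
[[14,9],[16,17],[19,4],[21,0],[27,15],[40,14],[44,8],[48,11],[49,0]]
[[14,9],[16,17],[19,4],[21,0],[27,15],[40,14],[44,8],[48,11],[49,0]]
[[14,9],[16,17],[19,4],[21,0],[27,16],[40,14],[44,8],[48,11],[49,0]]
[[14,9],[16,17],[19,10],[23,0],[27,16],[40,14],[44,8],[48,11],[49,0]]
[[14,9],[16,17],[19,10],[23,0],[27,16],[39,18],[44,8],[48,11],[49,0]]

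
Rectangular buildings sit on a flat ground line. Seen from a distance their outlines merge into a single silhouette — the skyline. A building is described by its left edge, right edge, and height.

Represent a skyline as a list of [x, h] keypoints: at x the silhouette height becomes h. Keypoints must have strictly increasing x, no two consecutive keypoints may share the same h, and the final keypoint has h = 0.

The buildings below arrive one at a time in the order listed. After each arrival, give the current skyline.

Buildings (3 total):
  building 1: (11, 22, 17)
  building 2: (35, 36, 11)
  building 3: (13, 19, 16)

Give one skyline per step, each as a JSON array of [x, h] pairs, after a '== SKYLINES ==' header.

== SKYLINES ==
[[11,17],[22,0]]
[[11,17],[22,0],[35,11],[36,0]]
[[11,17],[22,0],[35,11],[36,0]]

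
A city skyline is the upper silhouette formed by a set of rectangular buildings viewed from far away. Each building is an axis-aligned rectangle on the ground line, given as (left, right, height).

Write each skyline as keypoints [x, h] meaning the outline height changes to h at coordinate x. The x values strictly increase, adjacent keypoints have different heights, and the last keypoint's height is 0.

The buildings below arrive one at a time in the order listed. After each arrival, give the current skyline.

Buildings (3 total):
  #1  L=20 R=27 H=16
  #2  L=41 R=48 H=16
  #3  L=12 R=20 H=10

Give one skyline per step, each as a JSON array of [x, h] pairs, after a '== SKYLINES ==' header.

== SKYLINES ==
[[20,16],[27,0]]
[[20,16],[27,0],[41,16],[48,0]]
[[12,10],[20,16],[27,0],[41,16],[48,0]]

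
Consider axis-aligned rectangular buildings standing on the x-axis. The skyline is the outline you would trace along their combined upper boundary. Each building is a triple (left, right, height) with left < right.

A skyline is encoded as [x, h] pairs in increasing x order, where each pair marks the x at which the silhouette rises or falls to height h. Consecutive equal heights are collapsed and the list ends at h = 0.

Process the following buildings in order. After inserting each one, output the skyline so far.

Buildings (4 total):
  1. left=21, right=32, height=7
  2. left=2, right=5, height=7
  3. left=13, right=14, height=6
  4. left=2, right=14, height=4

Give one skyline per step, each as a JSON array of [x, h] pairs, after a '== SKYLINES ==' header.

== SKYLINES ==
[[21,7],[32,0]]
[[2,7],[5,0],[21,7],[32,0]]
[[2,7],[5,0],[13,6],[14,0],[21,7],[32,0]]
[[2,7],[5,4],[13,6],[14,0],[21,7],[32,0]]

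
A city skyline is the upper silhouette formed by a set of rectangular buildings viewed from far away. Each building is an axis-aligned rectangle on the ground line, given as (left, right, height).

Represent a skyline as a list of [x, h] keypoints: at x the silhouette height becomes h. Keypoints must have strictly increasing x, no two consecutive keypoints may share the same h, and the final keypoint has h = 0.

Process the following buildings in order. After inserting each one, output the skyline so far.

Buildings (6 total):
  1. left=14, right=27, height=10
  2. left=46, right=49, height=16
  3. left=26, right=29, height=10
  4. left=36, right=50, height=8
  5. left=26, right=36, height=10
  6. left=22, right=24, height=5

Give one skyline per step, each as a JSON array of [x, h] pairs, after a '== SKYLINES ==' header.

== SKYLINES ==
[[14,10],[27,0]]
[[14,10],[27,0],[46,16],[49,0]]
[[14,10],[29,0],[46,16],[49,0]]
[[14,10],[29,0],[36,8],[46,16],[49,8],[50,0]]
[[14,10],[36,8],[46,16],[49,8],[50,0]]
[[14,10],[36,8],[46,16],[49,8],[50,0]]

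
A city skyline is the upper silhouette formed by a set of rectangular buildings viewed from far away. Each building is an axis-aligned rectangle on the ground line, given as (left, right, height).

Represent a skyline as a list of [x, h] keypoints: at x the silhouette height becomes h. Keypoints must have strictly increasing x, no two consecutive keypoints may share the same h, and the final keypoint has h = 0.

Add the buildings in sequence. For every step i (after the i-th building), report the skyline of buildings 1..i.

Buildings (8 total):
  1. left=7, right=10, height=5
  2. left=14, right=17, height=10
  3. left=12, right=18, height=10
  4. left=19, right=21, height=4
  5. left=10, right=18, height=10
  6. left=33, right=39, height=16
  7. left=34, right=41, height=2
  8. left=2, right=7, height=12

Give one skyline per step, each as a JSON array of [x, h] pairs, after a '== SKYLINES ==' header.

== SKYLINES ==
[[7,5],[10,0]]
[[7,5],[10,0],[14,10],[17,0]]
[[7,5],[10,0],[12,10],[18,0]]
[[7,5],[10,0],[12,10],[18,0],[19,4],[21,0]]
[[7,5],[10,10],[18,0],[19,4],[21,0]]
[[7,5],[10,10],[18,0],[19,4],[21,0],[33,16],[39,0]]
[[7,5],[10,10],[18,0],[19,4],[21,0],[33,16],[39,2],[41,0]]
[[2,12],[7,5],[10,10],[18,0],[19,4],[21,0],[33,16],[39,2],[41,0]]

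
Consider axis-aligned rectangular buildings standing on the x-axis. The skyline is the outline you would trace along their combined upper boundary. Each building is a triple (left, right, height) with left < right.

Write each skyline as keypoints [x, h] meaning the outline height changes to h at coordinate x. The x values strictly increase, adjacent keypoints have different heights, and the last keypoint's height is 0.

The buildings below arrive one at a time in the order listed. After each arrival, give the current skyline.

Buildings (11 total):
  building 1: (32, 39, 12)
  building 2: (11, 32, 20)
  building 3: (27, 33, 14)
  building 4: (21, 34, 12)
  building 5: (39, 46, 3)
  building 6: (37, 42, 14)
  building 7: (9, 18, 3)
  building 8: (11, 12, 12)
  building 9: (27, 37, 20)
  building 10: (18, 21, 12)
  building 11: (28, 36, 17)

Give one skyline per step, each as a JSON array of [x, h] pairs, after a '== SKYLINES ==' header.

== SKYLINES ==
[[32,12],[39,0]]
[[11,20],[32,12],[39,0]]
[[11,20],[32,14],[33,12],[39,0]]
[[11,20],[32,14],[33,12],[39,0]]
[[11,20],[32,14],[33,12],[39,3],[46,0]]
[[11,20],[32,14],[33,12],[37,14],[42,3],[46,0]]
[[9,3],[11,20],[32,14],[33,12],[37,14],[42,3],[46,0]]
[[9,3],[11,20],[32,14],[33,12],[37,14],[42,3],[46,0]]
[[9,3],[11,20],[37,14],[42,3],[46,0]]
[[9,3],[11,20],[37,14],[42,3],[46,0]]
[[9,3],[11,20],[37,14],[42,3],[46,0]]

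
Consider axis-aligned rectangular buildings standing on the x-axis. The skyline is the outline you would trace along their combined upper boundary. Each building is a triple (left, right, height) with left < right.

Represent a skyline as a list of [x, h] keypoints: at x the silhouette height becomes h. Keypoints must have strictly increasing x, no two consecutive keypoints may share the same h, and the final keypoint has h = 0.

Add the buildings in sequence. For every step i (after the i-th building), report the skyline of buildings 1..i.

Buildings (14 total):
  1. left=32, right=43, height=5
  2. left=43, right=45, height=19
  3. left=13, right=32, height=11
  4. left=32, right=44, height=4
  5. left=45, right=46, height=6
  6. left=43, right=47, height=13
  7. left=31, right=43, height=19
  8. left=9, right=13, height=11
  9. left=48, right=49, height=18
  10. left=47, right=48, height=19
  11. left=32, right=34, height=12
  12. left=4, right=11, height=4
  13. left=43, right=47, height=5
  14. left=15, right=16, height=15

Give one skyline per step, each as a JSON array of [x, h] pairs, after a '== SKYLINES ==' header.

== SKYLINES ==
[[32,5],[43,0]]
[[32,5],[43,19],[45,0]]
[[13,11],[32,5],[43,19],[45,0]]
[[13,11],[32,5],[43,19],[45,0]]
[[13,11],[32,5],[43,19],[45,6],[46,0]]
[[13,11],[32,5],[43,19],[45,13],[47,0]]
[[13,11],[31,19],[45,13],[47,0]]
[[9,11],[31,19],[45,13],[47,0]]
[[9,11],[31,19],[45,13],[47,0],[48,18],[49,0]]
[[9,11],[31,19],[45,13],[47,19],[48,18],[49,0]]
[[9,11],[31,19],[45,13],[47,19],[48,18],[49,0]]
[[4,4],[9,11],[31,19],[45,13],[47,19],[48,18],[49,0]]
[[4,4],[9,11],[31,19],[45,13],[47,19],[48,18],[49,0]]
[[4,4],[9,11],[15,15],[16,11],[31,19],[45,13],[47,19],[48,18],[49,0]]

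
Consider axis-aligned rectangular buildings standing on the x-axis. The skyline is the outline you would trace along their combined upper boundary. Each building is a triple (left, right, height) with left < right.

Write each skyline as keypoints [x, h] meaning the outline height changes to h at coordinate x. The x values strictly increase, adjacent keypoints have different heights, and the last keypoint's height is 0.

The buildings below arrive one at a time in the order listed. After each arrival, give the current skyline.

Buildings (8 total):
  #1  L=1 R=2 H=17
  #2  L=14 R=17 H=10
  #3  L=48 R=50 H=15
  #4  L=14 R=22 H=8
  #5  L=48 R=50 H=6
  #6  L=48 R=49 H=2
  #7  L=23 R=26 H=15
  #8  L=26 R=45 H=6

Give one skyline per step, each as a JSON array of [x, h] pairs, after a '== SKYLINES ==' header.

== SKYLINES ==
[[1,17],[2,0]]
[[1,17],[2,0],[14,10],[17,0]]
[[1,17],[2,0],[14,10],[17,0],[48,15],[50,0]]
[[1,17],[2,0],[14,10],[17,8],[22,0],[48,15],[50,0]]
[[1,17],[2,0],[14,10],[17,8],[22,0],[48,15],[50,0]]
[[1,17],[2,0],[14,10],[17,8],[22,0],[48,15],[50,0]]
[[1,17],[2,0],[14,10],[17,8],[22,0],[23,15],[26,0],[48,15],[50,0]]
[[1,17],[2,0],[14,10],[17,8],[22,0],[23,15],[26,6],[45,0],[48,15],[50,0]]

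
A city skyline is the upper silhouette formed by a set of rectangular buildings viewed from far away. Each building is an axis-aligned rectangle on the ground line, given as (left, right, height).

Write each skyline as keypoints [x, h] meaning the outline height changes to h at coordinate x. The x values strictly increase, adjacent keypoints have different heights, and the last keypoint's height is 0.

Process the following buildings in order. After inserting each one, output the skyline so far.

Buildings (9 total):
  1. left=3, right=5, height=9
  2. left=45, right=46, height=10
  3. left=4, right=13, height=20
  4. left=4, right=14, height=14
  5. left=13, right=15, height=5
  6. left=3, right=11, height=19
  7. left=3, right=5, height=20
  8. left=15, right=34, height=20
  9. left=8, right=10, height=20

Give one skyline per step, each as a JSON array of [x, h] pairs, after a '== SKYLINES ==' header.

== SKYLINES ==
[[3,9],[5,0]]
[[3,9],[5,0],[45,10],[46,0]]
[[3,9],[4,20],[13,0],[45,10],[46,0]]
[[3,9],[4,20],[13,14],[14,0],[45,10],[46,0]]
[[3,9],[4,20],[13,14],[14,5],[15,0],[45,10],[46,0]]
[[3,19],[4,20],[13,14],[14,5],[15,0],[45,10],[46,0]]
[[3,20],[13,14],[14,5],[15,0],[45,10],[46,0]]
[[3,20],[13,14],[14,5],[15,20],[34,0],[45,10],[46,0]]
[[3,20],[13,14],[14,5],[15,20],[34,0],[45,10],[46,0]]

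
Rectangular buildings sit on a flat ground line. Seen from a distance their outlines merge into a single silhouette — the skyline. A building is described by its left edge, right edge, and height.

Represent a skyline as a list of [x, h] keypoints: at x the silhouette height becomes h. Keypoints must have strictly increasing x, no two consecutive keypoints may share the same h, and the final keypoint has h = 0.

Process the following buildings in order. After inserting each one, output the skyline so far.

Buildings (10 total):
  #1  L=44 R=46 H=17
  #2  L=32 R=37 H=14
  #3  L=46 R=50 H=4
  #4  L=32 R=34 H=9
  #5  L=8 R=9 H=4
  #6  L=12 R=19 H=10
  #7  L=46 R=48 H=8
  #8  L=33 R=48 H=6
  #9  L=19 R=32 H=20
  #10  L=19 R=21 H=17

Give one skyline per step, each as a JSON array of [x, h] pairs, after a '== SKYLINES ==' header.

== SKYLINES ==
[[44,17],[46,0]]
[[32,14],[37,0],[44,17],[46,0]]
[[32,14],[37,0],[44,17],[46,4],[50,0]]
[[32,14],[37,0],[44,17],[46,4],[50,0]]
[[8,4],[9,0],[32,14],[37,0],[44,17],[46,4],[50,0]]
[[8,4],[9,0],[12,10],[19,0],[32,14],[37,0],[44,17],[46,4],[50,0]]
[[8,4],[9,0],[12,10],[19,0],[32,14],[37,0],[44,17],[46,8],[48,4],[50,0]]
[[8,4],[9,0],[12,10],[19,0],[32,14],[37,6],[44,17],[46,8],[48,4],[50,0]]
[[8,4],[9,0],[12,10],[19,20],[32,14],[37,6],[44,17],[46,8],[48,4],[50,0]]
[[8,4],[9,0],[12,10],[19,20],[32,14],[37,6],[44,17],[46,8],[48,4],[50,0]]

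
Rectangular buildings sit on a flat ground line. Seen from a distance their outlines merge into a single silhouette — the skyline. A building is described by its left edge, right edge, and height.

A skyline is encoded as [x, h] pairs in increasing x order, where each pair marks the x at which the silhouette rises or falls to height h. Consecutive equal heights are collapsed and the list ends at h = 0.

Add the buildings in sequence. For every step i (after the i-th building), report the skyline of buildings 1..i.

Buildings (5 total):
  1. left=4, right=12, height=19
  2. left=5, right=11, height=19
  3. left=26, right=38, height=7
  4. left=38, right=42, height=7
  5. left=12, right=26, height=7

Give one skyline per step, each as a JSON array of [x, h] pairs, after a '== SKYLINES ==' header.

== SKYLINES ==
[[4,19],[12,0]]
[[4,19],[12,0]]
[[4,19],[12,0],[26,7],[38,0]]
[[4,19],[12,0],[26,7],[42,0]]
[[4,19],[12,7],[42,0]]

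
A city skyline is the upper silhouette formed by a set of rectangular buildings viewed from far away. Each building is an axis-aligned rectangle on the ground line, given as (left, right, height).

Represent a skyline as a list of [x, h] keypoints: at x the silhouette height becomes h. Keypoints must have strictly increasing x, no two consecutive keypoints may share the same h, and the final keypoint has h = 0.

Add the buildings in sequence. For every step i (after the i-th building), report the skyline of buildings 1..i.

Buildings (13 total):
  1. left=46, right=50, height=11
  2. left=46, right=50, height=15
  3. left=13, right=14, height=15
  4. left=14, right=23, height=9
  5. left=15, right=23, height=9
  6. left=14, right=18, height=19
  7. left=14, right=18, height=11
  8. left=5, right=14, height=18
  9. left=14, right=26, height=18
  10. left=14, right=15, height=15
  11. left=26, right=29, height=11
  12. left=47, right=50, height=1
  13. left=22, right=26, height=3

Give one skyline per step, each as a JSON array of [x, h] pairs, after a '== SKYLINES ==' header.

== SKYLINES ==
[[46,11],[50,0]]
[[46,15],[50,0]]
[[13,15],[14,0],[46,15],[50,0]]
[[13,15],[14,9],[23,0],[46,15],[50,0]]
[[13,15],[14,9],[23,0],[46,15],[50,0]]
[[13,15],[14,19],[18,9],[23,0],[46,15],[50,0]]
[[13,15],[14,19],[18,9],[23,0],[46,15],[50,0]]
[[5,18],[14,19],[18,9],[23,0],[46,15],[50,0]]
[[5,18],[14,19],[18,18],[26,0],[46,15],[50,0]]
[[5,18],[14,19],[18,18],[26,0],[46,15],[50,0]]
[[5,18],[14,19],[18,18],[26,11],[29,0],[46,15],[50,0]]
[[5,18],[14,19],[18,18],[26,11],[29,0],[46,15],[50,0]]
[[5,18],[14,19],[18,18],[26,11],[29,0],[46,15],[50,0]]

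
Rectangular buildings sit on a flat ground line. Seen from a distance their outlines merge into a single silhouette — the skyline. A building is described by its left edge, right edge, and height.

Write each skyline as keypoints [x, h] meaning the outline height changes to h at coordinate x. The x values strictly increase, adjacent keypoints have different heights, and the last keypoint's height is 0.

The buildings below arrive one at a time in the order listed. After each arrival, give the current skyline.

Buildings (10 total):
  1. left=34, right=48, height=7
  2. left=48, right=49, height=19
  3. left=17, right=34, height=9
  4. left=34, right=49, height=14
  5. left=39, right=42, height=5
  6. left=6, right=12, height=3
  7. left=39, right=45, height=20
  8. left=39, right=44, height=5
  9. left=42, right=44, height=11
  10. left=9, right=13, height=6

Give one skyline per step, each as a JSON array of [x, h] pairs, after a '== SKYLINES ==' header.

== SKYLINES ==
[[34,7],[48,0]]
[[34,7],[48,19],[49,0]]
[[17,9],[34,7],[48,19],[49,0]]
[[17,9],[34,14],[48,19],[49,0]]
[[17,9],[34,14],[48,19],[49,0]]
[[6,3],[12,0],[17,9],[34,14],[48,19],[49,0]]
[[6,3],[12,0],[17,9],[34,14],[39,20],[45,14],[48,19],[49,0]]
[[6,3],[12,0],[17,9],[34,14],[39,20],[45,14],[48,19],[49,0]]
[[6,3],[12,0],[17,9],[34,14],[39,20],[45,14],[48,19],[49,0]]
[[6,3],[9,6],[13,0],[17,9],[34,14],[39,20],[45,14],[48,19],[49,0]]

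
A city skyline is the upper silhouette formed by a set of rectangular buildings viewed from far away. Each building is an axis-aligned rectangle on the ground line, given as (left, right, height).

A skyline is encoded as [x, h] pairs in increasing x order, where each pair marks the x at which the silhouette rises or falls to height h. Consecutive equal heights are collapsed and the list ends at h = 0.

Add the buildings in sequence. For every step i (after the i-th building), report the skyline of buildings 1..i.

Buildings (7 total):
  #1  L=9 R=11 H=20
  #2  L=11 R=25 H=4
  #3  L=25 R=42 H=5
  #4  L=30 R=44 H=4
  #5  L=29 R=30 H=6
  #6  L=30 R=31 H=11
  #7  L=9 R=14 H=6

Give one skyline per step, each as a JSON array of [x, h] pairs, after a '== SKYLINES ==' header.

== SKYLINES ==
[[9,20],[11,0]]
[[9,20],[11,4],[25,0]]
[[9,20],[11,4],[25,5],[42,0]]
[[9,20],[11,4],[25,5],[42,4],[44,0]]
[[9,20],[11,4],[25,5],[29,6],[30,5],[42,4],[44,0]]
[[9,20],[11,4],[25,5],[29,6],[30,11],[31,5],[42,4],[44,0]]
[[9,20],[11,6],[14,4],[25,5],[29,6],[30,11],[31,5],[42,4],[44,0]]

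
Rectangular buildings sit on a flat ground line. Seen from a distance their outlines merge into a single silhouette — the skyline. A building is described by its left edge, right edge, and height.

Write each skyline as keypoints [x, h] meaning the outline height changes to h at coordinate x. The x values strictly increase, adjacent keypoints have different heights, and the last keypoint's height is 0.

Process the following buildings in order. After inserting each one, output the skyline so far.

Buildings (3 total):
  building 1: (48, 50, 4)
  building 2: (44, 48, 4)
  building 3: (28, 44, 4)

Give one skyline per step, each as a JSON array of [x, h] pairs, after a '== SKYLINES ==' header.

== SKYLINES ==
[[48,4],[50,0]]
[[44,4],[50,0]]
[[28,4],[50,0]]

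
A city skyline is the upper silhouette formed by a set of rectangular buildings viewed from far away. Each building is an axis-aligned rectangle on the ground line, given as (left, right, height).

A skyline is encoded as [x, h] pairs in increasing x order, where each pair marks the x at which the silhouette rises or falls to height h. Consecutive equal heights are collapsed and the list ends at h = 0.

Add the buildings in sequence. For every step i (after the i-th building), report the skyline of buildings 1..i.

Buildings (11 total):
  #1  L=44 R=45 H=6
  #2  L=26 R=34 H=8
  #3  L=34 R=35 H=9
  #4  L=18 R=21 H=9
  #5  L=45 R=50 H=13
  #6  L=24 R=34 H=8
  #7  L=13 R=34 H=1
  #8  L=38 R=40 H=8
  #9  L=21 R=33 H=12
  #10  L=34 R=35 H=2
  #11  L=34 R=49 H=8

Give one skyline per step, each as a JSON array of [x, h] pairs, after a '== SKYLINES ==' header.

== SKYLINES ==
[[44,6],[45,0]]
[[26,8],[34,0],[44,6],[45,0]]
[[26,8],[34,9],[35,0],[44,6],[45,0]]
[[18,9],[21,0],[26,8],[34,9],[35,0],[44,6],[45,0]]
[[18,9],[21,0],[26,8],[34,9],[35,0],[44,6],[45,13],[50,0]]
[[18,9],[21,0],[24,8],[34,9],[35,0],[44,6],[45,13],[50,0]]
[[13,1],[18,9],[21,1],[24,8],[34,9],[35,0],[44,6],[45,13],[50,0]]
[[13,1],[18,9],[21,1],[24,8],[34,9],[35,0],[38,8],[40,0],[44,6],[45,13],[50,0]]
[[13,1],[18,9],[21,12],[33,8],[34,9],[35,0],[38,8],[40,0],[44,6],[45,13],[50,0]]
[[13,1],[18,9],[21,12],[33,8],[34,9],[35,0],[38,8],[40,0],[44,6],[45,13],[50,0]]
[[13,1],[18,9],[21,12],[33,8],[34,9],[35,8],[45,13],[50,0]]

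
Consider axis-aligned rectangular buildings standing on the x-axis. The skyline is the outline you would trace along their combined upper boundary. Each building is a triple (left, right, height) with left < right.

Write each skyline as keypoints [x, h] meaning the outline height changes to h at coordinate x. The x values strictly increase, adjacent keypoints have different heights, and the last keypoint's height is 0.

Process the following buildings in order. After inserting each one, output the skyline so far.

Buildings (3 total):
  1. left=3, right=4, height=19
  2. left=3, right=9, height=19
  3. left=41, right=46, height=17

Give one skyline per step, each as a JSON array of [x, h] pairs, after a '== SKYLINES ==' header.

== SKYLINES ==
[[3,19],[4,0]]
[[3,19],[9,0]]
[[3,19],[9,0],[41,17],[46,0]]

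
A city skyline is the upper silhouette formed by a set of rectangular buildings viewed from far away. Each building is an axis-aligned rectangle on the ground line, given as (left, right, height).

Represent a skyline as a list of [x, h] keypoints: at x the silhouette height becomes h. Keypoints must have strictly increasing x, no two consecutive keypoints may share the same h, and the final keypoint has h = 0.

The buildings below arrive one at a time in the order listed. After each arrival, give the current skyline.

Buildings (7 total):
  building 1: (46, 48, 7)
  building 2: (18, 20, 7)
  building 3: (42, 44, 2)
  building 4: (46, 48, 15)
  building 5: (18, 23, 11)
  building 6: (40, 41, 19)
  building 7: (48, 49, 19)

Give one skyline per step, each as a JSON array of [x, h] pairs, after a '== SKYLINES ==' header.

== SKYLINES ==
[[46,7],[48,0]]
[[18,7],[20,0],[46,7],[48,0]]
[[18,7],[20,0],[42,2],[44,0],[46,7],[48,0]]
[[18,7],[20,0],[42,2],[44,0],[46,15],[48,0]]
[[18,11],[23,0],[42,2],[44,0],[46,15],[48,0]]
[[18,11],[23,0],[40,19],[41,0],[42,2],[44,0],[46,15],[48,0]]
[[18,11],[23,0],[40,19],[41,0],[42,2],[44,0],[46,15],[48,19],[49,0]]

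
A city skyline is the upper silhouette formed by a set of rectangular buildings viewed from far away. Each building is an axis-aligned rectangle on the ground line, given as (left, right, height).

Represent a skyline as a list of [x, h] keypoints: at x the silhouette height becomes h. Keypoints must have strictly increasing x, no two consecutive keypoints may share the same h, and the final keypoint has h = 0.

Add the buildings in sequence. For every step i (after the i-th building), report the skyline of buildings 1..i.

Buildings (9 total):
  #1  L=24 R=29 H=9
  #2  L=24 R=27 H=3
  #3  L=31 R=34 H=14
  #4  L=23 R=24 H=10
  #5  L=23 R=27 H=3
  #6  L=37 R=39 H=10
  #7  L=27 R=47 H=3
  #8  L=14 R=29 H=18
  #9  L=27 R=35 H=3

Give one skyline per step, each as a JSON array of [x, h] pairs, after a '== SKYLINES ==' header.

== SKYLINES ==
[[24,9],[29,0]]
[[24,9],[29,0]]
[[24,9],[29,0],[31,14],[34,0]]
[[23,10],[24,9],[29,0],[31,14],[34,0]]
[[23,10],[24,9],[29,0],[31,14],[34,0]]
[[23,10],[24,9],[29,0],[31,14],[34,0],[37,10],[39,0]]
[[23,10],[24,9],[29,3],[31,14],[34,3],[37,10],[39,3],[47,0]]
[[14,18],[29,3],[31,14],[34,3],[37,10],[39,3],[47,0]]
[[14,18],[29,3],[31,14],[34,3],[37,10],[39,3],[47,0]]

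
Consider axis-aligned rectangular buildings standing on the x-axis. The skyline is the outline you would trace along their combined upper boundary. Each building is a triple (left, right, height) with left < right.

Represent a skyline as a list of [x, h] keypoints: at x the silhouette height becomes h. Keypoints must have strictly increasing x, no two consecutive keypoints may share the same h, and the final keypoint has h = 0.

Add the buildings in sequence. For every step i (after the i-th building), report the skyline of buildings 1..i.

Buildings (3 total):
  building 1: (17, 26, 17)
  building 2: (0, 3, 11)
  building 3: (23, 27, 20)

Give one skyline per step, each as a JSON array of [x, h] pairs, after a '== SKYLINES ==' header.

== SKYLINES ==
[[17,17],[26,0]]
[[0,11],[3,0],[17,17],[26,0]]
[[0,11],[3,0],[17,17],[23,20],[27,0]]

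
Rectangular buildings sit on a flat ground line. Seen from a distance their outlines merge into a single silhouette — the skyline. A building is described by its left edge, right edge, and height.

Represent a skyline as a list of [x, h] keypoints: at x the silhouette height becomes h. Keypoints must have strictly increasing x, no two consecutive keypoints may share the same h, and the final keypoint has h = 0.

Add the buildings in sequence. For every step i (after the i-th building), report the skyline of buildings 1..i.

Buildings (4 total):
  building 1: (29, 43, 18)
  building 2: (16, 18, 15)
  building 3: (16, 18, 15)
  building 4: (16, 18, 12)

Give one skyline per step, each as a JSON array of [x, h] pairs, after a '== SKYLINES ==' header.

== SKYLINES ==
[[29,18],[43,0]]
[[16,15],[18,0],[29,18],[43,0]]
[[16,15],[18,0],[29,18],[43,0]]
[[16,15],[18,0],[29,18],[43,0]]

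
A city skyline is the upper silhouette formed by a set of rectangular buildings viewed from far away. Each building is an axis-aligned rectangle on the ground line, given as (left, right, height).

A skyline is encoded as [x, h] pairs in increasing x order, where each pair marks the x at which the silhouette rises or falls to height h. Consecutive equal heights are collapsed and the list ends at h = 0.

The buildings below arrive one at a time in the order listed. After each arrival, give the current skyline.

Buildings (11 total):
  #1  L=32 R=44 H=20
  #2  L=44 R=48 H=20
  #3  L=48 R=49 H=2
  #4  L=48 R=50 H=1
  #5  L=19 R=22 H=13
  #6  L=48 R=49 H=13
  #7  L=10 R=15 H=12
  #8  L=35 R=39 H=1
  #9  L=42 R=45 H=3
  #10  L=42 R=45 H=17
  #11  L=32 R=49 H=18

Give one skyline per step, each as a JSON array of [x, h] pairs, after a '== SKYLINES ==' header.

== SKYLINES ==
[[32,20],[44,0]]
[[32,20],[48,0]]
[[32,20],[48,2],[49,0]]
[[32,20],[48,2],[49,1],[50,0]]
[[19,13],[22,0],[32,20],[48,2],[49,1],[50,0]]
[[19,13],[22,0],[32,20],[48,13],[49,1],[50,0]]
[[10,12],[15,0],[19,13],[22,0],[32,20],[48,13],[49,1],[50,0]]
[[10,12],[15,0],[19,13],[22,0],[32,20],[48,13],[49,1],[50,0]]
[[10,12],[15,0],[19,13],[22,0],[32,20],[48,13],[49,1],[50,0]]
[[10,12],[15,0],[19,13],[22,0],[32,20],[48,13],[49,1],[50,0]]
[[10,12],[15,0],[19,13],[22,0],[32,20],[48,18],[49,1],[50,0]]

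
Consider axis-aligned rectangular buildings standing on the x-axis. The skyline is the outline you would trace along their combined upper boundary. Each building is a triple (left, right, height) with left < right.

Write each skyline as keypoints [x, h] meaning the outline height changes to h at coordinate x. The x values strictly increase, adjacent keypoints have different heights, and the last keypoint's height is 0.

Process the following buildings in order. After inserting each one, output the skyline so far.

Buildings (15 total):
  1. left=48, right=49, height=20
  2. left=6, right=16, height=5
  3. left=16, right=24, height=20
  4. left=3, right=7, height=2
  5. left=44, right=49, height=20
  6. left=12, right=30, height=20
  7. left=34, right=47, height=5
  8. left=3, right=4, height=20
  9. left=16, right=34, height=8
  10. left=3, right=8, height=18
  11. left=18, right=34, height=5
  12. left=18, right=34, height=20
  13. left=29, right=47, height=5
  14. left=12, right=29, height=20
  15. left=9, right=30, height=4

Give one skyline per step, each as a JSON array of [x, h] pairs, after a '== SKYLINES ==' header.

== SKYLINES ==
[[48,20],[49,0]]
[[6,5],[16,0],[48,20],[49,0]]
[[6,5],[16,20],[24,0],[48,20],[49,0]]
[[3,2],[6,5],[16,20],[24,0],[48,20],[49,0]]
[[3,2],[6,5],[16,20],[24,0],[44,20],[49,0]]
[[3,2],[6,5],[12,20],[30,0],[44,20],[49,0]]
[[3,2],[6,5],[12,20],[30,0],[34,5],[44,20],[49,0]]
[[3,20],[4,2],[6,5],[12,20],[30,0],[34,5],[44,20],[49,0]]
[[3,20],[4,2],[6,5],[12,20],[30,8],[34,5],[44,20],[49,0]]
[[3,20],[4,18],[8,5],[12,20],[30,8],[34,5],[44,20],[49,0]]
[[3,20],[4,18],[8,5],[12,20],[30,8],[34,5],[44,20],[49,0]]
[[3,20],[4,18],[8,5],[12,20],[34,5],[44,20],[49,0]]
[[3,20],[4,18],[8,5],[12,20],[34,5],[44,20],[49,0]]
[[3,20],[4,18],[8,5],[12,20],[34,5],[44,20],[49,0]]
[[3,20],[4,18],[8,5],[12,20],[34,5],[44,20],[49,0]]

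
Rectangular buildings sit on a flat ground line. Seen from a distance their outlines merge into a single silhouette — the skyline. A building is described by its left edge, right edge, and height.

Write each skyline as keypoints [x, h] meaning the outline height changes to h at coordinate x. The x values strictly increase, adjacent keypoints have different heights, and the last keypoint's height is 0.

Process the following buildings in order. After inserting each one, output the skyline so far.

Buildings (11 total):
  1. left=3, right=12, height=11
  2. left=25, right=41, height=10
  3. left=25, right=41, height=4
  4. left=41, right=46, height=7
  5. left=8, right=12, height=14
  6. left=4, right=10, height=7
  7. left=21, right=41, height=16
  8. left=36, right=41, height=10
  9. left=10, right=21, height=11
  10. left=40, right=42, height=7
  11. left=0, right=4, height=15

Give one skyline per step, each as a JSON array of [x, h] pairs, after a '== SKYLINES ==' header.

== SKYLINES ==
[[3,11],[12,0]]
[[3,11],[12,0],[25,10],[41,0]]
[[3,11],[12,0],[25,10],[41,0]]
[[3,11],[12,0],[25,10],[41,7],[46,0]]
[[3,11],[8,14],[12,0],[25,10],[41,7],[46,0]]
[[3,11],[8,14],[12,0],[25,10],[41,7],[46,0]]
[[3,11],[8,14],[12,0],[21,16],[41,7],[46,0]]
[[3,11],[8,14],[12,0],[21,16],[41,7],[46,0]]
[[3,11],[8,14],[12,11],[21,16],[41,7],[46,0]]
[[3,11],[8,14],[12,11],[21,16],[41,7],[46,0]]
[[0,15],[4,11],[8,14],[12,11],[21,16],[41,7],[46,0]]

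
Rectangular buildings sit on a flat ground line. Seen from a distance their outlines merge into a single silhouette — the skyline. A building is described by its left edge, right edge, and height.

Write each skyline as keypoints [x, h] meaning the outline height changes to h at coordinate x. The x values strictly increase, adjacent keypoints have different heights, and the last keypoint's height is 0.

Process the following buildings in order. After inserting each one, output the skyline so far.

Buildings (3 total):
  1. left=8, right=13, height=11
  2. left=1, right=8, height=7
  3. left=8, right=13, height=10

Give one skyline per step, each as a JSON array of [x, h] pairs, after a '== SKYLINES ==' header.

== SKYLINES ==
[[8,11],[13,0]]
[[1,7],[8,11],[13,0]]
[[1,7],[8,11],[13,0]]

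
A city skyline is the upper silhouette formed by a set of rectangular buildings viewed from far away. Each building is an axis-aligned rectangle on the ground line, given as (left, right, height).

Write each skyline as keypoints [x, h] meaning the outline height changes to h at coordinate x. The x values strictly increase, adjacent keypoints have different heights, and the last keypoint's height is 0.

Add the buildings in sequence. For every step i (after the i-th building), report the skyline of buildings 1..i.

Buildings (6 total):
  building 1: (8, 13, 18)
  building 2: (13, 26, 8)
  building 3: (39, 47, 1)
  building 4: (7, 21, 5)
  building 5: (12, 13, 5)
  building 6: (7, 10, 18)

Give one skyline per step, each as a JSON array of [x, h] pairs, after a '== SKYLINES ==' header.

== SKYLINES ==
[[8,18],[13,0]]
[[8,18],[13,8],[26,0]]
[[8,18],[13,8],[26,0],[39,1],[47,0]]
[[7,5],[8,18],[13,8],[26,0],[39,1],[47,0]]
[[7,5],[8,18],[13,8],[26,0],[39,1],[47,0]]
[[7,18],[13,8],[26,0],[39,1],[47,0]]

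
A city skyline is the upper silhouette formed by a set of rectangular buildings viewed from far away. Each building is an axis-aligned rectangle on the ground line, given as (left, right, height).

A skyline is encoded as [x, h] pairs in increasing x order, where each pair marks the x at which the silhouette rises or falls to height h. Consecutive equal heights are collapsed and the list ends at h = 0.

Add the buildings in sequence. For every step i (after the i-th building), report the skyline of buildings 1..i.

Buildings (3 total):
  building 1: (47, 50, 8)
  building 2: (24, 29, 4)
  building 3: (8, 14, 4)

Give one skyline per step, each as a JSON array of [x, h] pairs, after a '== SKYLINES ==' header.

== SKYLINES ==
[[47,8],[50,0]]
[[24,4],[29,0],[47,8],[50,0]]
[[8,4],[14,0],[24,4],[29,0],[47,8],[50,0]]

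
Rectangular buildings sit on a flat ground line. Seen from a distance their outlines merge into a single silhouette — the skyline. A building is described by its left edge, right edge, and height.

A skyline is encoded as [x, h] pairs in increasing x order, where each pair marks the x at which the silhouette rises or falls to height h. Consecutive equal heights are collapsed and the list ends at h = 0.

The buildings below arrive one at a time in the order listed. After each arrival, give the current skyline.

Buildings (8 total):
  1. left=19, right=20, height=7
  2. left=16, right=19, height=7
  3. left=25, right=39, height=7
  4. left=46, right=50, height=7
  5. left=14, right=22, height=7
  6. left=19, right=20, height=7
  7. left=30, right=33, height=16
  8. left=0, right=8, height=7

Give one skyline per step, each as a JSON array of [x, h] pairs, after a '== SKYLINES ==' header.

== SKYLINES ==
[[19,7],[20,0]]
[[16,7],[20,0]]
[[16,7],[20,0],[25,7],[39,0]]
[[16,7],[20,0],[25,7],[39,0],[46,7],[50,0]]
[[14,7],[22,0],[25,7],[39,0],[46,7],[50,0]]
[[14,7],[22,0],[25,7],[39,0],[46,7],[50,0]]
[[14,7],[22,0],[25,7],[30,16],[33,7],[39,0],[46,7],[50,0]]
[[0,7],[8,0],[14,7],[22,0],[25,7],[30,16],[33,7],[39,0],[46,7],[50,0]]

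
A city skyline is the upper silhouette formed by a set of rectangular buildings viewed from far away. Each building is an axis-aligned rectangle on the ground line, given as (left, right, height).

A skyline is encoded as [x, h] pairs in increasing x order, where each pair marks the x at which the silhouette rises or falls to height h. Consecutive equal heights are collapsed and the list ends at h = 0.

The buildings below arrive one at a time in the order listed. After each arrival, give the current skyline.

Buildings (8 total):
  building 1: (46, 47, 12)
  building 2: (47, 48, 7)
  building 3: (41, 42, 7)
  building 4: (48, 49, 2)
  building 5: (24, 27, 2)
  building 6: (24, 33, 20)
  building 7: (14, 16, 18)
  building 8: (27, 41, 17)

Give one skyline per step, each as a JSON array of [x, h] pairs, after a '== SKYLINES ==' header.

== SKYLINES ==
[[46,12],[47,0]]
[[46,12],[47,7],[48,0]]
[[41,7],[42,0],[46,12],[47,7],[48,0]]
[[41,7],[42,0],[46,12],[47,7],[48,2],[49,0]]
[[24,2],[27,0],[41,7],[42,0],[46,12],[47,7],[48,2],[49,0]]
[[24,20],[33,0],[41,7],[42,0],[46,12],[47,7],[48,2],[49,0]]
[[14,18],[16,0],[24,20],[33,0],[41,7],[42,0],[46,12],[47,7],[48,2],[49,0]]
[[14,18],[16,0],[24,20],[33,17],[41,7],[42,0],[46,12],[47,7],[48,2],[49,0]]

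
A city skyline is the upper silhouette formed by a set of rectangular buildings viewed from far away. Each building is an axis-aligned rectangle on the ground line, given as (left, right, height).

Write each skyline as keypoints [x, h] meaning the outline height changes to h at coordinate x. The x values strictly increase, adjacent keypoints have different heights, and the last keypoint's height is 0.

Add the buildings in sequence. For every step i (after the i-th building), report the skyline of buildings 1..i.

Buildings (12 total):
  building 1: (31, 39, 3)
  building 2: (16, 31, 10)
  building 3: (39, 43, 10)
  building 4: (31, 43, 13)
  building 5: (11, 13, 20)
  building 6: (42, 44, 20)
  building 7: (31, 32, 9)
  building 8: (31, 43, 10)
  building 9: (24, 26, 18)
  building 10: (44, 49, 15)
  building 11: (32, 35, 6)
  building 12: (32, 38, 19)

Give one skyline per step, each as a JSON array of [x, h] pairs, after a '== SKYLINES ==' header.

== SKYLINES ==
[[31,3],[39,0]]
[[16,10],[31,3],[39,0]]
[[16,10],[31,3],[39,10],[43,0]]
[[16,10],[31,13],[43,0]]
[[11,20],[13,0],[16,10],[31,13],[43,0]]
[[11,20],[13,0],[16,10],[31,13],[42,20],[44,0]]
[[11,20],[13,0],[16,10],[31,13],[42,20],[44,0]]
[[11,20],[13,0],[16,10],[31,13],[42,20],[44,0]]
[[11,20],[13,0],[16,10],[24,18],[26,10],[31,13],[42,20],[44,0]]
[[11,20],[13,0],[16,10],[24,18],[26,10],[31,13],[42,20],[44,15],[49,0]]
[[11,20],[13,0],[16,10],[24,18],[26,10],[31,13],[42,20],[44,15],[49,0]]
[[11,20],[13,0],[16,10],[24,18],[26,10],[31,13],[32,19],[38,13],[42,20],[44,15],[49,0]]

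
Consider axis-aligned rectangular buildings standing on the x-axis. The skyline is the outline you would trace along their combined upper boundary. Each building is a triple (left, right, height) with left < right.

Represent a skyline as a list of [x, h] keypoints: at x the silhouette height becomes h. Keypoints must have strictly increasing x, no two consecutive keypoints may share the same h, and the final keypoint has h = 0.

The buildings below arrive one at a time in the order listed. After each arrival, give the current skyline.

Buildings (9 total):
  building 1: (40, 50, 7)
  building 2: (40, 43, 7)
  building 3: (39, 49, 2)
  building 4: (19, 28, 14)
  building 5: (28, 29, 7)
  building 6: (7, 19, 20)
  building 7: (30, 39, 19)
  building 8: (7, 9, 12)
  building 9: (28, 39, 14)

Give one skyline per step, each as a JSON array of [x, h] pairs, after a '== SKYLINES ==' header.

== SKYLINES ==
[[40,7],[50,0]]
[[40,7],[50,0]]
[[39,2],[40,7],[50,0]]
[[19,14],[28,0],[39,2],[40,7],[50,0]]
[[19,14],[28,7],[29,0],[39,2],[40,7],[50,0]]
[[7,20],[19,14],[28,7],[29,0],[39,2],[40,7],[50,0]]
[[7,20],[19,14],[28,7],[29,0],[30,19],[39,2],[40,7],[50,0]]
[[7,20],[19,14],[28,7],[29,0],[30,19],[39,2],[40,7],[50,0]]
[[7,20],[19,14],[30,19],[39,2],[40,7],[50,0]]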